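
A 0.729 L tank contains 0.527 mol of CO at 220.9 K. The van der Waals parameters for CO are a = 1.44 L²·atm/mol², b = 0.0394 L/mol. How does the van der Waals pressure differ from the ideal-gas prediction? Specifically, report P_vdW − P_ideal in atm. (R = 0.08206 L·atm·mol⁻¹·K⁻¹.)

ΔP ≈ -0.368 atm

Ideal: P_ideal = nRT/V = (0.527)(0.08206)(220.9)/0.729 = 13.1042 atm
vdW: P = nRT/(V − nb) − a n²/V² = 9.55296/0.708236 − 0.399930/0.531441 = 13.4884 − 0.752539 = 12.7359 atm
ΔP = 12.7359 − 13.1042 = -0.368 atm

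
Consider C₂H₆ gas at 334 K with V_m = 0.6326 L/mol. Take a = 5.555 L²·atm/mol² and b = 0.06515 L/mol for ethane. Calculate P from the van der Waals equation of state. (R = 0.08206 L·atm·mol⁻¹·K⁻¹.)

P = RT/(V_m − b) − a/V_m²
RT/(V_m − b) = (0.08206)(334)/(0.6326 − 0.06515) = 27.408/0.56745 = 48.300 atm
a/V_m² = 5.555/(0.6326)² = 13.881 atm
P = 48.300 − 13.881 = 34.42 atm

P ≈ 34.42 atm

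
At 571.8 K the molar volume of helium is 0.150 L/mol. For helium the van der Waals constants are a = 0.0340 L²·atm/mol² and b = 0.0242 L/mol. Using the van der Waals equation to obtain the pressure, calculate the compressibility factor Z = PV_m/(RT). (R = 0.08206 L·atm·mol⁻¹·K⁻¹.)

P = RT/(V_m − b) − a/V_m² = (0.08206)(571.8)/(0.150 − 0.0242) − 0.0340/(0.150)²
  = 46.922/0.12580 − 1.5111 = 372.99 − 1.5111 = 371.48 atm
Z = PV_m/(RT) = (371.48)(0.150)/((0.08206)(571.8)) = 55.722/46.922 = 1.188

Z ≈ 1.188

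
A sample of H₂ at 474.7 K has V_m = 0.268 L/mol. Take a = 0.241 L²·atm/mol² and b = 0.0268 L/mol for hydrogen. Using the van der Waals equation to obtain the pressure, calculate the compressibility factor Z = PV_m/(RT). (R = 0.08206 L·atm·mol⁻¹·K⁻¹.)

P = RT/(V_m − b) − a/V_m² = (0.08206)(474.7)/(0.268 − 0.0268) − 0.241/(0.268)²
  = 38.954/0.24120 − 3.3554 = 161.50 − 3.3554 = 158.14 atm
Z = PV_m/(RT) = (158.14)(0.268)/((0.08206)(474.7)) = 42.382/38.954 = 1.088

Z ≈ 1.088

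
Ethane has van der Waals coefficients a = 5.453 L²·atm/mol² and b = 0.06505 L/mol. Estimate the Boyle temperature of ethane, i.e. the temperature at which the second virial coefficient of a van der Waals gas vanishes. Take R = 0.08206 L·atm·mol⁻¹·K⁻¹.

For a van der Waals gas the second virial coefficient B₂ = b − a/(RT) vanishes at T_B = a/(Rb).
T_B = 5.453/(0.08206×0.06505) = 5.453/0.0053380 = 1022 K

T_B ≈ 1022 K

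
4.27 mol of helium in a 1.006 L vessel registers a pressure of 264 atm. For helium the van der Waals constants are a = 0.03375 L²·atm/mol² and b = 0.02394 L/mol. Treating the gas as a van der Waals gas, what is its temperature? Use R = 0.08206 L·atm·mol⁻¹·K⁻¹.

T ≈ 682.5 K

T = (P + a n²/V²)(V − nb)/(nR)
P + a n²/V² = 264 + (0.03375)(4.27)²/(1.006)² = 264.61 atm
V − nb = 1.006 − (4.27)(0.02394) = 0.90378 L
T = (264.61)(0.90378)/((4.27)(0.08206)) = 682.5 K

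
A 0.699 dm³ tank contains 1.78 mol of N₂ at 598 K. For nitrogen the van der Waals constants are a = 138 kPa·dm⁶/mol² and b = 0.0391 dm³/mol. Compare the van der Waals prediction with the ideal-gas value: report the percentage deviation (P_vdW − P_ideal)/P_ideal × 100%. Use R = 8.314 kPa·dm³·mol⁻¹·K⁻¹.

3.99 %

Ideal: P_ideal = nRT/V = (1.78)(8.314)(598)/0.699 = 12660.6 kPa
vdW: P = nRT/(V − nb) − a n²/V² = 8849.75/0.629402 − 437.239/0.488601 = 14060.6 − 894.879 = 13165.7 kPa
% deviation = (13165.7 − 12660.6)/12660.6 × 100% = 3.99%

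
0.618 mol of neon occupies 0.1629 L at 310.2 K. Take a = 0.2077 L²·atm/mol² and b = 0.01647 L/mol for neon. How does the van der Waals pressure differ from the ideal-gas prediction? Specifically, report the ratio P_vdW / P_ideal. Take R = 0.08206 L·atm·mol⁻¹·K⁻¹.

P_vdW / P_ideal ≈ 1.036

Ideal: P_ideal = nRT/V = (0.618)(0.08206)(310.2)/0.1629 = 96.5697 atm
vdW: P = nRT/(V − nb) − a n²/V² = 15.7312/0.152722 − 0.0793256/0.0265364 = 103.005 − 2.98931 = 100.016 atm
Ratio = 100.016/96.5697 = 1.036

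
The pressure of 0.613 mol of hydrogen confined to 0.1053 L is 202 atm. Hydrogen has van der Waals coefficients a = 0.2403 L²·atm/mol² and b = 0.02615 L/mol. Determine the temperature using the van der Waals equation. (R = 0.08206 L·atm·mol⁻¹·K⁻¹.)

T = (P + a n²/V²)(V − nb)/(nR)
P + a n²/V² = 202 + (0.2403)(0.613)²/(0.1053)² = 210.14 atm
V − nb = 0.1053 − (0.613)(0.02615) = 0.089270 L
T = (210.14)(0.089270)/((0.613)(0.08206)) = 372.9 K

T ≈ 372.9 K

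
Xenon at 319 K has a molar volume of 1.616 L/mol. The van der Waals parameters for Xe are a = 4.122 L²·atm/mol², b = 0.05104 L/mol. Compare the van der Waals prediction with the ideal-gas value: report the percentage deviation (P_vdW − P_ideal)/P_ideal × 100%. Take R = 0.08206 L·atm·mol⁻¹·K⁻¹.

Ideal: P_ideal = RT/V_m = (0.08206)(319)/1.616 = 16.1987 atm
vdW: P = RT/(V_m − b) − a/V_m² = 26.1771/1.56496 − 4.122/2.61146 = 16.7270 − 1.57843 = 15.1486 atm
% deviation = (15.1486 − 16.1987)/16.1987 × 100% = -6.48%

-6.48 %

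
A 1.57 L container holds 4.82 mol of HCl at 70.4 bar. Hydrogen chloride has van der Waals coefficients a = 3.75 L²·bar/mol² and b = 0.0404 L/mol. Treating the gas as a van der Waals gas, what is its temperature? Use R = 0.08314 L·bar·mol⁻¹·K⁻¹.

T ≈ 362.9 K

T = (P + a n²/V²)(V − nb)/(nR)
P + a n²/V² = 70.4 + (3.75)(4.82)²/(1.57)² = 105.74 bar
V − nb = 1.57 − (4.82)(0.0404) = 1.3753 L
T = (105.74)(1.3753)/((4.82)(0.08314)) = 362.9 K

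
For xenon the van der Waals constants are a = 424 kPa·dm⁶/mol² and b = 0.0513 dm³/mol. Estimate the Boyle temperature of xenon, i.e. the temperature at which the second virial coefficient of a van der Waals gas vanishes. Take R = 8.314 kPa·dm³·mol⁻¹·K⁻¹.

For a van der Waals gas the second virial coefficient B₂ = b − a/(RT) vanishes at T_B = a/(Rb).
T_B = 424/(8.314×0.0513) = 424/0.42651 = 994.1 K

T_B ≈ 994.1 K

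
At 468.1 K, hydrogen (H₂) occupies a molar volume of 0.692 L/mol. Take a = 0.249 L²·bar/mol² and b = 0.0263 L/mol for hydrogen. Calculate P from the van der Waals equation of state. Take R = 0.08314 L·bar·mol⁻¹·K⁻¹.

P ≈ 57.94 bar

P = RT/(V_m − b) − a/V_m²
RT/(V_m − b) = (0.08314)(468.1)/(0.692 − 0.0263) = 38.918/0.66570 = 58.462 bar
a/V_m² = 0.249/(0.692)² = 0.51998 bar
P = 58.462 − 0.51998 = 57.94 bar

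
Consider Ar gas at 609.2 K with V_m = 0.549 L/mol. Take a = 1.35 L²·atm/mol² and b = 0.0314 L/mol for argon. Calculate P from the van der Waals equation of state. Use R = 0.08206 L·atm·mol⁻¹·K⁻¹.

P ≈ 92.10 atm

P = RT/(V_m − b) − a/V_m²
RT/(V_m − b) = (0.08206)(609.2)/(0.549 − 0.0314) = 49.991/0.51760 = 96.582 atm
a/V_m² = 1.35/(0.549)² = 4.4791 atm
P = 96.582 − 4.4791 = 92.10 atm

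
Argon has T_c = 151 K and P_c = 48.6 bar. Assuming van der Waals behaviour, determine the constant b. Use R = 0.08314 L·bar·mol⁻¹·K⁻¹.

From T_c = 8a/(27Rb) and P_c = a/(27b²): b = R T_c/(8 P_c).
b = (0.08314)(151)/(8×48.6) = 12.554/388.80 = 0.03229 L/mol

b ≈ 0.03229 L/mol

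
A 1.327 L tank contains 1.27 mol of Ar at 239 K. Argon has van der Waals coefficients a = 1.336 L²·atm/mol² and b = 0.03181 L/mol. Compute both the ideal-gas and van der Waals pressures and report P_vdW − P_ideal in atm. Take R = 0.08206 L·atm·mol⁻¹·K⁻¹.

Ideal: P_ideal = nRT/V = (1.27)(0.08206)(239)/1.327 = 18.7699 atm
vdW: P = nRT/(V − nb) − a n²/V² = 24.9077/1.28660 − 2.15483/1.76093 = 19.3593 − 1.22369 = 18.1356 atm
ΔP = 18.1356 − 18.7699 = -0.634 atm

ΔP ≈ -0.634 atm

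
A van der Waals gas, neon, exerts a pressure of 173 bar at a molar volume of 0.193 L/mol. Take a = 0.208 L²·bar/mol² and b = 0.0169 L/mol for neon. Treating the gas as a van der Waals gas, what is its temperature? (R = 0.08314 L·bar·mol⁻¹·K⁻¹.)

T ≈ 378.3 K

T = (P + a/V_m²)(V_m − b)/R
P + a/V_m² = 173 + 0.208/(0.193)² = 178.58 bar
V_m − b = 0.193 − 0.0169 = 0.17610 L/mol
T = (178.58)(0.17610)/0.08314 = 378.3 K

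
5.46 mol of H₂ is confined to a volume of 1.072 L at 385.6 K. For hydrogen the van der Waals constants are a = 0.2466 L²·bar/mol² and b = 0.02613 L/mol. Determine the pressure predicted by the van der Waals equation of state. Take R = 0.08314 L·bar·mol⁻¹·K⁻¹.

P ≈ 182.0 bar

P = nRT/(V − nb) − a n²/V²
nRT/(V − nb) = (5.46)(0.08314)(385.6)/(1.072 − 5.46×0.02613) = 175.04/0.92933 = 188.35 bar
a n²/V² = (0.2466)(5.46)²/(1.072)² = 6.3972 bar
P = 188.35 − 6.3972 = 182.0 bar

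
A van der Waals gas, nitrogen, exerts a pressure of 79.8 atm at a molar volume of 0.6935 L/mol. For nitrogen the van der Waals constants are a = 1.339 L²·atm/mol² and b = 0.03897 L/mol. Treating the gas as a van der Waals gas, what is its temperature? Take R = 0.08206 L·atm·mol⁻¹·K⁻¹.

T = (P + a/V_m²)(V_m − b)/R
P + a/V_m² = 79.8 + 1.339/(0.6935)² = 82.584 atm
V_m − b = 0.6935 − 0.03897 = 0.65453 L/mol
T = (82.584)(0.65453)/0.08206 = 658.7 K

T ≈ 658.7 K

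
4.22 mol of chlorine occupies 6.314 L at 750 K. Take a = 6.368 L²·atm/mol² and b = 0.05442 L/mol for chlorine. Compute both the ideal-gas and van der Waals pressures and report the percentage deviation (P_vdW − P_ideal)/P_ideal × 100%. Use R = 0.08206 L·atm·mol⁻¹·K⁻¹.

Ideal: P_ideal = nRT/V = (4.22)(0.08206)(750)/6.314 = 41.1340 atm
vdW: P = nRT/(V − nb) − a n²/V² = 259.720/6.08435 − 113.404/39.8666 = 42.6866 − 2.84459 = 39.8420 atm
% deviation = (39.8420 − 41.1340)/41.1340 × 100% = -3.14%

-3.14 %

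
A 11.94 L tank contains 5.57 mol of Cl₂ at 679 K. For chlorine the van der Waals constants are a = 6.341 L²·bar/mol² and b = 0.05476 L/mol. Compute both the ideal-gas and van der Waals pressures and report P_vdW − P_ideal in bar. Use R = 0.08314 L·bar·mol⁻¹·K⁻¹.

Ideal: P_ideal = nRT/V = (5.57)(0.08314)(679)/11.94 = 26.3348 bar
vdW: P = nRT/(V − nb) − a n²/V² = 314.438/11.6350 − 196.729/142.564 = 27.0252 − 1.37993 = 25.6453 bar
ΔP = 25.6453 − 26.3348 = -0.690 bar

ΔP ≈ -0.690 bar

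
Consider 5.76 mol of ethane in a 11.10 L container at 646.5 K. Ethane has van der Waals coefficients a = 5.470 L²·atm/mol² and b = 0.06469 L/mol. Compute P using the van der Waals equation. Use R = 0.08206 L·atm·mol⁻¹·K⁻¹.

P = nRT/(V − nb) − a n²/V²
nRT/(V − nb) = (5.76)(0.08206)(646.5)/(11.10 − 5.76×0.06469) = 305.58/10.727 = 28.487 atm
a n²/V² = (5.470)(5.76)²/(11.10)² = 1.4729 atm
P = 28.487 − 1.4729 = 27.01 atm

P ≈ 27.01 atm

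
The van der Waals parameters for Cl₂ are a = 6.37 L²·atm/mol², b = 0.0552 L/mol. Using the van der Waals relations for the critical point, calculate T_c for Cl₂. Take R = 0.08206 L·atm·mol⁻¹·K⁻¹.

T_c ≈ 416.7 K

For a van der Waals gas, T_c = 8a/(27Rb).
T_c = 8×6.37/(27×0.08206×0.0552) = 50.960/0.12230 = 416.7 K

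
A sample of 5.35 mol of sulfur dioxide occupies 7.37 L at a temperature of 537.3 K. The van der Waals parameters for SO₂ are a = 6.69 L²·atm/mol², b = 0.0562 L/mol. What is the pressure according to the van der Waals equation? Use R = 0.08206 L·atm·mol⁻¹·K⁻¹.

P ≈ 29.84 atm

P = nRT/(V − nb) − a n²/V²
nRT/(V − nb) = (5.35)(0.08206)(537.3)/(7.37 − 5.35×0.0562) = 235.89/7.0693 = 33.368 atm
a n²/V² = (6.69)(5.35)²/(7.37)² = 3.5253 atm
P = 33.368 − 3.5253 = 29.84 atm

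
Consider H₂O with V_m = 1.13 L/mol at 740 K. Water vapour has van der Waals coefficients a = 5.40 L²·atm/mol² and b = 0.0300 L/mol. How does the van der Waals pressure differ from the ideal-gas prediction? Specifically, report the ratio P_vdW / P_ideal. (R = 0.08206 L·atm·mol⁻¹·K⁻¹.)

P_vdW / P_ideal ≈ 0.9486

Ideal: P_ideal = RT/V_m = (0.08206)(740)/1.13 = 53.7384 atm
vdW: P = RT/(V_m − b) − a/V_m² = 60.7244/1.10000 − 5.40/1.27690 = 55.2040 − 4.22899 = 50.9750 atm
Ratio = 50.9750/53.7384 = 0.9486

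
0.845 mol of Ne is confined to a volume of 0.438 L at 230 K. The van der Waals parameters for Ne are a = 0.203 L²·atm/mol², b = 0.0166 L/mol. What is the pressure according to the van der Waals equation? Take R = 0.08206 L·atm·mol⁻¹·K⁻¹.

P = nRT/(V − nb) − a n²/V²
nRT/(V − nb) = (0.845)(0.08206)(230)/(0.438 − 0.845×0.0166) = 15.948/0.42397 = 37.616 atm
a n²/V² = (0.203)(0.845)²/(0.438)² = 0.75555 atm
P = 37.616 − 0.75555 = 36.86 atm

P ≈ 36.86 atm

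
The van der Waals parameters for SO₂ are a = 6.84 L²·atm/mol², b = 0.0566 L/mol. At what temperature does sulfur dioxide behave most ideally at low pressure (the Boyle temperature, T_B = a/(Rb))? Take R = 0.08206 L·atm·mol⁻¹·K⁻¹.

T_B ≈ 1473 K

For a van der Waals gas the second virial coefficient B₂ = b − a/(RT) vanishes at T_B = a/(Rb).
T_B = 6.84/(0.08206×0.0566) = 6.84/0.0046446 = 1473 K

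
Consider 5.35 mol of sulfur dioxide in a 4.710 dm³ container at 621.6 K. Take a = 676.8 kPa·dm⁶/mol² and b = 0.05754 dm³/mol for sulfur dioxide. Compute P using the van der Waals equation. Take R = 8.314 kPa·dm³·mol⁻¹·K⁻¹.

P = nRT/(V − nb) − a n²/V²
nRT/(V − nb) = (5.35)(8.314)(621.6)/(4.710 − 5.35×0.05754) = 27649/4.4022 = 6280.7 kPa
a n²/V² = (676.8)(5.35)²/(4.710)² = 873.22 kPa
P = 6280.7 − 873.22 = 5407 kPa

P ≈ 5407 kPa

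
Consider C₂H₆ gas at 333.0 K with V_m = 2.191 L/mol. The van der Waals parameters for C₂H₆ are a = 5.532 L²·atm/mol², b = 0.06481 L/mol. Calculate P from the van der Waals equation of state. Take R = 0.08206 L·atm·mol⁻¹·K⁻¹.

P ≈ 11.70 atm

P = RT/(V_m − b) − a/V_m²
RT/(V_m − b) = (0.08206)(333.0)/(2.191 − 0.06481) = 27.326/2.1262 = 12.852 atm
a/V_m² = 5.532/(2.191)² = 1.1524 atm
P = 12.852 − 1.1524 = 11.70 atm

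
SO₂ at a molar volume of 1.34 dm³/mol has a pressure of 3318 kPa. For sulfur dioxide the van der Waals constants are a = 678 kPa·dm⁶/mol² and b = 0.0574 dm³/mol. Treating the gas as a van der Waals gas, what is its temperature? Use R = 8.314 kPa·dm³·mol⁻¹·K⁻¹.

T = (P + a/V_m²)(V_m − b)/R
P + a/V_m² = 3318 + 678/(1.34)² = 3695.6 kPa
V_m − b = 1.34 − 0.0574 = 1.2826 dm³/mol
T = (3695.6)(1.2826)/8.314 = 570.1 K

T ≈ 570.1 K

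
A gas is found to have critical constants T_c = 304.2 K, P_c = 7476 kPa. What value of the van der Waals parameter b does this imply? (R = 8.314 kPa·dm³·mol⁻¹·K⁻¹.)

From T_c = 8a/(27Rb) and P_c = a/(27b²): b = R T_c/(8 P_c).
b = (8.314)(304.2)/(8×7476) = 2529.1/59808 = 0.04229 dm³/mol

b ≈ 0.04229 dm³/mol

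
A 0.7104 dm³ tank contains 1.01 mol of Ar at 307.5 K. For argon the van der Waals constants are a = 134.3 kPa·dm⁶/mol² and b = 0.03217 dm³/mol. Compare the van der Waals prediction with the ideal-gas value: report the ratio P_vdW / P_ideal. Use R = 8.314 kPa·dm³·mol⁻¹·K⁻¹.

Ideal: P_ideal = nRT/V = (1.01)(8.314)(307.5)/0.7104 = 3634.74 kPa
vdW: P = nRT/(V − nb) − a n²/V² = 2582.12/0.677908 − 136.999/0.504668 = 3808.95 − 271.464 = 3537.49 kPa
Ratio = 3537.49/3634.74 = 0.9732

P_vdW / P_ideal ≈ 0.9732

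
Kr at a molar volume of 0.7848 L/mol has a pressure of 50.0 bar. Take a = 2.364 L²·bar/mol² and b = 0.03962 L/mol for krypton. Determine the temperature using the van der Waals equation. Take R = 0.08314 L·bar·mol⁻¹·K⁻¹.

T ≈ 482.5 K

T = (P + a/V_m²)(V_m − b)/R
P + a/V_m² = 50.0 + 2.364/(0.7848)² = 53.838 bar
V_m − b = 0.7848 − 0.03962 = 0.74518 L/mol
T = (53.838)(0.74518)/0.08314 = 482.5 K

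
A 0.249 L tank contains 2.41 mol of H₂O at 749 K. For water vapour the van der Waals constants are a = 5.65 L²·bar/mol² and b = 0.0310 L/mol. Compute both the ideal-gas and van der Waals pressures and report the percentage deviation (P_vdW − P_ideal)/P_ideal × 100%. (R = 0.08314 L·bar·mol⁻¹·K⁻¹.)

-44.95 %

Ideal: P_ideal = nRT/V = (2.41)(0.08314)(749)/0.249 = 602.712 bar
vdW: P = nRT/(V − nb) − a n²/V² = 150.075/0.174290 − 32.8158/0.0620010 = 861.065 − 529.279 = 331.786 bar
% deviation = (331.786 − 602.712)/602.712 × 100% = -44.95%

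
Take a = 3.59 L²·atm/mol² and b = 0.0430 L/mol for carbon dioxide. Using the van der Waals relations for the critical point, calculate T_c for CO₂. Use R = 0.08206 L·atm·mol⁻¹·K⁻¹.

For a van der Waals gas, T_c = 8a/(27Rb).
T_c = 8×3.59/(27×0.08206×0.0430) = 28.720/0.095272 = 301.5 K

T_c ≈ 301.5 K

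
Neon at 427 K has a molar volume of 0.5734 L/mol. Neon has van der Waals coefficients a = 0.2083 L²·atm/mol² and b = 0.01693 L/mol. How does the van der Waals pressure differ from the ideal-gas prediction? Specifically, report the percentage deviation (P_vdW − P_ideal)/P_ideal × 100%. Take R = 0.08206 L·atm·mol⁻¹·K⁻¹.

Ideal: P_ideal = RT/V_m = (0.08206)(427)/0.5734 = 61.1085 atm
vdW: P = RT/(V_m − b) − a/V_m² = 35.0396/0.556470 − 0.2083/0.328788 = 62.9676 − 0.633539 = 62.3341 atm
% deviation = (62.3341 − 61.1085)/61.1085 × 100% = 2.01%

2.01 %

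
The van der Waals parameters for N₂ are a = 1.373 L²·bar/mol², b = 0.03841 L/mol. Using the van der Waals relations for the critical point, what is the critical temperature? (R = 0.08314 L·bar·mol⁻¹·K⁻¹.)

For a van der Waals gas, T_c = 8a/(27Rb).
T_c = 8×1.373/(27×0.08314×0.03841) = 10.984/0.086222 = 127.4 K

T_c ≈ 127.4 K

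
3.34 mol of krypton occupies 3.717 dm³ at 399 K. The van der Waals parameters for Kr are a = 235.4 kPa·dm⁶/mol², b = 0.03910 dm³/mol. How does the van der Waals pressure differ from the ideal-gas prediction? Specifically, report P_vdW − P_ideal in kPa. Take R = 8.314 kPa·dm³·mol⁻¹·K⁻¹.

ΔP ≈ -81.5 kPa

Ideal: P_ideal = nRT/V = (3.34)(8.314)(399)/3.717 = 2980.83 kPa
vdW: P = nRT/(V − nb) − a n²/V² = 11079.7/3.58641 − 2626.03/13.8161 = 3089.36 − 190.070 = 2899.29 kPa
ΔP = 2899.29 − 2980.83 = -81.5 kPa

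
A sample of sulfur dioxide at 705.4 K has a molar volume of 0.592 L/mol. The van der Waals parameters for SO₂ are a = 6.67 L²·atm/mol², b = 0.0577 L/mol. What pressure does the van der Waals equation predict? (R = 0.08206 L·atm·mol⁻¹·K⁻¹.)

P = RT/(V_m − b) − a/V_m²
RT/(V_m − b) = (0.08206)(705.4)/(0.592 − 0.0577) = 57.885/0.53430 = 108.34 atm
a/V_m² = 6.67/(0.592)² = 19.032 atm
P = 108.34 − 19.032 = 89.31 atm

P ≈ 89.31 atm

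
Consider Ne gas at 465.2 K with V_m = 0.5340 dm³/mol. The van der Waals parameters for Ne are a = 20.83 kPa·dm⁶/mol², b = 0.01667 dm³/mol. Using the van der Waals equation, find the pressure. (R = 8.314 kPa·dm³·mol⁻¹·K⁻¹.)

P = RT/(V_m − b) − a/V_m²
RT/(V_m − b) = (8.314)(465.2)/(0.5340 − 0.01667) = 3867.7/0.51733 = 7476.3 kPa
a/V_m² = 20.83/(0.5340)² = 73.048 kPa
P = 7476.3 − 73.048 = 7403 kPa

P ≈ 7403 kPa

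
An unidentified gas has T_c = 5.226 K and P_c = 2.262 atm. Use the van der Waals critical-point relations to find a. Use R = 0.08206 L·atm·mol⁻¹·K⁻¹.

a ≈ 0.03430 L²·atm/mol²

From T_c = 8a/(27Rb) and P_c = a/(27b²): a = 27 R² T_c²/(64 P_c).
a = 27×(0.08206)²×(5.226)²/(64×2.262) = 4.9655/144.77 = 0.03430 L²·atm/mol²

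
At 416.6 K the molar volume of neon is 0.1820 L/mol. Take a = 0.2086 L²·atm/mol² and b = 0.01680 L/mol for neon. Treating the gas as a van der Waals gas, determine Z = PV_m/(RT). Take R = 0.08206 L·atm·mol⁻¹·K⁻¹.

P = RT/(V_m − b) − a/V_m² = (0.08206)(416.6)/(0.1820 − 0.01680) − 0.2086/(0.1820)²
  = 34.186/0.16520 − 6.2975 = 206.94 − 6.2975 = 200.64 atm
Z = PV_m/(RT) = (200.64)(0.1820)/((0.08206)(416.6)) = 36.516/34.186 = 1.068

Z ≈ 1.068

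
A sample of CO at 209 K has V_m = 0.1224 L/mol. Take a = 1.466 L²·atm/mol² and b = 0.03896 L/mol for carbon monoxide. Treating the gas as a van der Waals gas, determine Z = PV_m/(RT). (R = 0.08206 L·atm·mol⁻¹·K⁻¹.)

P = RT/(V_m − b) − a/V_m² = (0.08206)(209)/(0.1224 − 0.03896) − 1.466/(0.1224)²
  = 17.151/0.083440 − 97.852 = 205.55 − 97.852 = 107.70 atm
Z = PV_m/(RT) = (107.70)(0.1224)/((0.08206)(209)) = 13.182/17.151 = 0.7686

Z ≈ 0.7686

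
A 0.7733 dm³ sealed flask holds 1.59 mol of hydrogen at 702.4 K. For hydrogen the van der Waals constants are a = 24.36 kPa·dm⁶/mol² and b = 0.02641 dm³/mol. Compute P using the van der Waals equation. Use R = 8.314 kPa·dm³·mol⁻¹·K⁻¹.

P = nRT/(V − nb) − a n²/V²
nRT/(V − nb) = (1.59)(8.314)(702.4)/(0.7733 − 1.59×0.02641) = 9285.2/0.73131 = 12697 kPa
a n²/V² = (24.36)(1.59)²/(0.7733)² = 102.99 kPa
P = 12697 − 102.99 = 12594 kPa

P ≈ 12594 kPa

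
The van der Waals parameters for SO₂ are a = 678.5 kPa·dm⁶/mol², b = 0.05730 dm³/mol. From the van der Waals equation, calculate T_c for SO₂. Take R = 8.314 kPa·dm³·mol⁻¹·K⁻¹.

For a van der Waals gas, T_c = 8a/(27Rb).
T_c = 8×678.5/(27×8.314×0.05730) = 5428.0/12.863 = 422.0 K

T_c ≈ 422.0 K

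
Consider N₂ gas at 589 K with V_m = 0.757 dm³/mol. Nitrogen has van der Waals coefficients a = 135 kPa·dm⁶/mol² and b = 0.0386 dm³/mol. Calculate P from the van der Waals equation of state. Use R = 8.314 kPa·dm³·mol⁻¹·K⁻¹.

P = RT/(V_m − b) − a/V_m²
RT/(V_m − b) = (8.314)(589)/(0.757 − 0.0386) = 4896.9/0.71840 = 6816.4 kPa
a/V_m² = 135/(0.757)² = 235.58 kPa
P = 6816.4 − 235.58 = 6581 kPa

P ≈ 6581 kPa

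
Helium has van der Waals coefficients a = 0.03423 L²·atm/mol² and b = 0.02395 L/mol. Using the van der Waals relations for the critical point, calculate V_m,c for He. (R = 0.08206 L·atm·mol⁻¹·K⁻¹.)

For a van der Waals gas, V_m,c = 3b.
V_m,c = 3×0.02395 = 0.07185 L/mol

V_m,c ≈ 0.07185 L/mol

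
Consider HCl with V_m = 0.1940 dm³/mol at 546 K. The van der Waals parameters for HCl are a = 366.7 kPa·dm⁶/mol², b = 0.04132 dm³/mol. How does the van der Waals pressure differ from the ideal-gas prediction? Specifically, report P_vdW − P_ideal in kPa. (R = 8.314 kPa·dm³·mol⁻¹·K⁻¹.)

ΔP ≈ -3411 kPa

Ideal: P_ideal = RT/V_m = (8.314)(546)/0.1940 = 23399.2 kPa
vdW: P = RT/(V_m − b) − a/V_m² = 4539.44/0.152680 − 366.7/0.0376360 = 29731.7 − 9743.33 = 19988.4 kPa
ΔP = 19988.4 − 23399.2 = -3411 kPa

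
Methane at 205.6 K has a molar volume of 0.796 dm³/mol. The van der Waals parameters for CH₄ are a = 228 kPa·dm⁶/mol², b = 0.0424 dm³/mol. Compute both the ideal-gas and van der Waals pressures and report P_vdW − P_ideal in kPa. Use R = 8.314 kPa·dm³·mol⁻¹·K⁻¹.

Ideal: P_ideal = RT/V_m = (8.314)(205.6)/0.796 = 2147.44 kPa
vdW: P = RT/(V_m − b) − a/V_m² = 1709.36/0.753600 − 228/0.633616 = 2268.26 − 359.839 = 1908.42 kPa
ΔP = 1908.42 − 2147.44 = -239.0 kPa

ΔP ≈ -239.0 kPa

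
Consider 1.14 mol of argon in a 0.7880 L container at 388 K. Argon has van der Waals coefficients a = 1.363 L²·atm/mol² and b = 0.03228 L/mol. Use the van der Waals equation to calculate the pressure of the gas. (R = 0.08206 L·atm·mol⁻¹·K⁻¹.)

P = nRT/(V − nb) − a n²/V²
nRT/(V − nb) = (1.14)(0.08206)(388)/(0.7880 − 1.14×0.03228) = 36.297/0.75120 = 48.319 atm
a n²/V² = (1.363)(1.14)²/(0.7880)² = 2.8527 atm
P = 48.319 − 2.8527 = 45.47 atm

P ≈ 45.47 atm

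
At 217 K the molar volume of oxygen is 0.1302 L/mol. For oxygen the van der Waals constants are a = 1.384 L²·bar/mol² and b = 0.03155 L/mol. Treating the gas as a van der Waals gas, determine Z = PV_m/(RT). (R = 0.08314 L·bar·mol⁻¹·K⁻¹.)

P = RT/(V_m − b) − a/V_m² = (0.08314)(217)/(0.1302 − 0.03155) − 1.384/(0.1302)²
  = 18.041/0.098650 − 81.642 = 182.88 − 81.642 = 101.24 bar
Z = PV_m/(RT) = (101.24)(0.1302)/((0.08314)(217)) = 13.181/18.041 = 0.7306

Z ≈ 0.7306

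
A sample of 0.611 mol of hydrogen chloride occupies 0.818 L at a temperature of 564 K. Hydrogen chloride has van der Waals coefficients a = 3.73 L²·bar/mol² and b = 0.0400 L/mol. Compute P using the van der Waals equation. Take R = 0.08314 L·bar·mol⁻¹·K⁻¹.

P = nRT/(V − nb) − a n²/V²
nRT/(V − nb) = (0.611)(0.08314)(564)/(0.818 − 0.611×0.0400) = 28.650/0.79356 = 36.103 bar
a n²/V² = (3.73)(0.611)²/(0.818)² = 2.0811 bar
P = 36.103 − 2.0811 = 34.02 bar

P ≈ 34.02 bar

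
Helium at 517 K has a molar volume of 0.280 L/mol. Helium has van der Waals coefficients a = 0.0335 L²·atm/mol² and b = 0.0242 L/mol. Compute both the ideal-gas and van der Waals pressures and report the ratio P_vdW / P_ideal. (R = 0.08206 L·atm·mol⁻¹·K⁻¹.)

P_vdW / P_ideal ≈ 1.092

Ideal: P_ideal = RT/V_m = (0.08206)(517)/0.280 = 151.518 atm
vdW: P = RT/(V_m − b) − a/V_m² = 42.4250/0.255800 − 0.0335/0.0784000 = 165.852 − 0.427296 = 165.425 atm
Ratio = 165.425/151.518 = 1.092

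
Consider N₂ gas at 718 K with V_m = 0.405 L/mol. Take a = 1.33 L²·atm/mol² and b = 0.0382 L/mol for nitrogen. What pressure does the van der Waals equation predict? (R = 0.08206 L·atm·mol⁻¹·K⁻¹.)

P = RT/(V_m − b) − a/V_m²
RT/(V_m − b) = (0.08206)(718)/(0.405 − 0.0382) = 58.919/0.36680 = 160.63 atm
a/V_m² = 1.33/(0.405)² = 8.1085 atm
P = 160.63 − 8.1085 = 152.5 atm

P ≈ 152.5 atm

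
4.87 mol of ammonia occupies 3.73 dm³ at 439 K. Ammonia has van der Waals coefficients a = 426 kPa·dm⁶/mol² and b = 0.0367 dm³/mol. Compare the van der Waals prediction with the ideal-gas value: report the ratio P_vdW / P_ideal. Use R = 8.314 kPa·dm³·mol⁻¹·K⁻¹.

P_vdW / P_ideal ≈ 0.8979

Ideal: P_ideal = nRT/V = (4.87)(8.314)(439)/3.73 = 4765.35 kPa
vdW: P = nRT/(V − nb) − a n²/V² = 17774.8/3.55127 − 10103.4/13.9129 = 5005.20 − 726.189 = 4279.01 kPa
Ratio = 4279.01/4765.35 = 0.8979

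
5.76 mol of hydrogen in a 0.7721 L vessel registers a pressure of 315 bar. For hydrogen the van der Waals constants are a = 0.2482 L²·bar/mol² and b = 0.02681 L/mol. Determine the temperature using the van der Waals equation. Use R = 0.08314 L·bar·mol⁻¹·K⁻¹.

T ≈ 424.1 K

T = (P + a n²/V²)(V − nb)/(nR)
P + a n²/V² = 315 + (0.2482)(5.76)²/(0.7721)² = 328.81 bar
V − nb = 0.7721 − (5.76)(0.02681) = 0.61767 L
T = (328.81)(0.61767)/((5.76)(0.08314)) = 424.1 K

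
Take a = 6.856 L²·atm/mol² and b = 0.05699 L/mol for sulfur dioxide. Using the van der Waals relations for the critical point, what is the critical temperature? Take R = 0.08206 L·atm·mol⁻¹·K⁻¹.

For a van der Waals gas, T_c = 8a/(27Rb).
T_c = 8×6.856/(27×0.08206×0.05699) = 54.848/0.12627 = 434.4 K

T_c ≈ 434.4 K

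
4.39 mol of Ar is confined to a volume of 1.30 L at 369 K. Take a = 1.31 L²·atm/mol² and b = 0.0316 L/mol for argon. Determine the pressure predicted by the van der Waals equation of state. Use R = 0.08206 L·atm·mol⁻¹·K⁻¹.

P ≈ 99.53 atm

P = nRT/(V − nb) − a n²/V²
nRT/(V − nb) = (4.39)(0.08206)(369)/(1.30 − 4.39×0.0316) = 132.93/1.1613 = 114.47 atm
a n²/V² = (1.31)(4.39)²/(1.30)² = 14.939 atm
P = 114.47 − 14.939 = 99.53 atm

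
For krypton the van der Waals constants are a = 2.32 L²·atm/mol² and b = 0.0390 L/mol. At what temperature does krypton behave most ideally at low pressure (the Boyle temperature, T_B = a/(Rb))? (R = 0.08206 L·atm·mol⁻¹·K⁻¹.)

For a van der Waals gas the second virial coefficient B₂ = b − a/(RT) vanishes at T_B = a/(Rb).
T_B = 2.32/(0.08206×0.0390) = 2.32/0.0032003 = 724.9 K

T_B ≈ 724.9 K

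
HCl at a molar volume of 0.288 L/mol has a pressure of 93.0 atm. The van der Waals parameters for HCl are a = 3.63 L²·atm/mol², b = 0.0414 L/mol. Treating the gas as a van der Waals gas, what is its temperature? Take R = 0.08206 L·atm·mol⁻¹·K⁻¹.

T = (P + a/V_m²)(V_m − b)/R
P + a/V_m² = 93.0 + 3.63/(0.288)² = 136.76 atm
V_m − b = 0.288 − 0.0414 = 0.24660 L/mol
T = (136.76)(0.24660)/0.08206 = 411.0 K

T ≈ 411.0 K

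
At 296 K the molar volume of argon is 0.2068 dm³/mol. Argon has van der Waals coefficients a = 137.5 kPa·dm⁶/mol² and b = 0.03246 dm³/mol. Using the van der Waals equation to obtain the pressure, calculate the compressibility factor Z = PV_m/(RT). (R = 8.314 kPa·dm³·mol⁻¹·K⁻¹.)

P = RT/(V_m − b) − a/V_m² = (8.314)(296)/(0.2068 − 0.03246) − 137.5/(0.2068)²
  = 2460.9/0.17434 − 3215.2 = 14116 − 3215.2 = 10901 kPa
Z = PV_m/(RT) = (10901)(0.2068)/((8.314)(296)) = 2254.3/2460.9 = 0.9160

Z ≈ 0.9160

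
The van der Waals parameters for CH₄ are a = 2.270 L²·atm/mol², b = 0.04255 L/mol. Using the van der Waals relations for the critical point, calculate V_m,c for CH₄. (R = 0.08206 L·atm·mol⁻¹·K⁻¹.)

For a van der Waals gas, V_m,c = 3b.
V_m,c = 3×0.04255 = 0.1277 L/mol

V_m,c ≈ 0.1277 L/mol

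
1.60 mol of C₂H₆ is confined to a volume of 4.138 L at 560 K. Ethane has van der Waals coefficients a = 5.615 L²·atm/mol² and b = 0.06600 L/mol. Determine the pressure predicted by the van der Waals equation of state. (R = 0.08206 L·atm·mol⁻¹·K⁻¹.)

P = nRT/(V − nb) − a n²/V²
nRT/(V − nb) = (1.60)(0.08206)(560)/(4.138 − 1.60×0.06600) = 73.526/4.0324 = 18.234 atm
a n²/V² = (5.615)(1.60)²/(4.138)² = 0.83948 atm
P = 18.234 − 0.83948 = 17.39 atm

P ≈ 17.39 atm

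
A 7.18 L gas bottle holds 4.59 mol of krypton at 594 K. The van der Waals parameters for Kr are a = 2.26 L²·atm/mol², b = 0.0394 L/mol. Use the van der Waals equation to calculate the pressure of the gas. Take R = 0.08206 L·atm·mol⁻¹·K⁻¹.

P = nRT/(V − nb) − a n²/V²
nRT/(V − nb) = (4.59)(0.08206)(594)/(7.18 − 4.59×0.0394) = 223.73/6.9992 = 31.965 atm
a n²/V² = (2.26)(4.59)²/(7.18)² = 0.92360 atm
P = 31.965 − 0.92360 = 31.04 atm

P ≈ 31.04 atm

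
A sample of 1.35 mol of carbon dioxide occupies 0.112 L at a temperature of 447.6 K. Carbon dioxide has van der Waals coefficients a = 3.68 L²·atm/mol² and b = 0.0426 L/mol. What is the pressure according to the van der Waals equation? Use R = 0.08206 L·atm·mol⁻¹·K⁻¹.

P ≈ 375.3 atm

P = nRT/(V − nb) − a n²/V²
nRT/(V − nb) = (1.35)(0.08206)(447.6)/(0.112 − 1.35×0.0426) = 49.586/0.054490 = 910.00 atm
a n²/V² = (3.68)(1.35)²/(0.112)² = 534.66 atm
P = 910.00 − 534.66 = 375.3 atm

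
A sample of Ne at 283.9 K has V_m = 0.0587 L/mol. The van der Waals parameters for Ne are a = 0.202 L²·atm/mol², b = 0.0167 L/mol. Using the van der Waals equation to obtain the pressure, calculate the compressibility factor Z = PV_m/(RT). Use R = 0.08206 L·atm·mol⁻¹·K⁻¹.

P = RT/(V_m − b) − a/V_m² = (0.08206)(283.9)/(0.0587 − 0.0167) − 0.202/(0.0587)²
  = 23.297/0.042000 − 58.624 = 554.69 − 58.624 = 496.07 atm
Z = PV_m/(RT) = (496.07)(0.0587)/((0.08206)(283.9)) = 29.119/23.297 = 1.250

Z ≈ 1.250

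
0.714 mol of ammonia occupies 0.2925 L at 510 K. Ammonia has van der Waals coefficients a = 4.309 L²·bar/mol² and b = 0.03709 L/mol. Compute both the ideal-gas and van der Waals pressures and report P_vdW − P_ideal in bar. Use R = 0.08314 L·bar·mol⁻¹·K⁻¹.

Ideal: P_ideal = nRT/V = (0.714)(0.08314)(510)/0.2925 = 103.503 bar
vdW: P = nRT/(V − nb) − a n²/V² = 30.2746/0.266018 − 2.19671/0.0855563 = 113.807 − 25.6756 = 88.131 bar
ΔP = 88.131 − 103.503 = -15.37 bar

ΔP ≈ -15.37 bar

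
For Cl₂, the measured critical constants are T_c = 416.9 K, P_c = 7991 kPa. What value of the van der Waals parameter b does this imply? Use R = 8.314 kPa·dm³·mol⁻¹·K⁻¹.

b ≈ 0.05422 dm³/mol

From T_c = 8a/(27Rb) and P_c = a/(27b²): b = R T_c/(8 P_c).
b = (8.314)(416.9)/(8×7991) = 3466.1/63928 = 0.05422 dm³/mol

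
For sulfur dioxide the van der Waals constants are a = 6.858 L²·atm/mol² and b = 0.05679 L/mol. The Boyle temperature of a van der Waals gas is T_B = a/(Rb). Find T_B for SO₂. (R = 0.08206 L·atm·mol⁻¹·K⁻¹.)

For a van der Waals gas the second virial coefficient B₂ = b − a/(RT) vanishes at T_B = a/(Rb).
T_B = 6.858/(0.08206×0.05679) = 6.858/0.0046602 = 1472 K

T_B ≈ 1472 K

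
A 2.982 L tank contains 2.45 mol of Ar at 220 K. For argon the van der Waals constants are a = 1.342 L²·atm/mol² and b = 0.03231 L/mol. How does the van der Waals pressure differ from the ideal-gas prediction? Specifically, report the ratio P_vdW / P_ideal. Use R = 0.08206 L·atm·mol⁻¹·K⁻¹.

P_vdW / P_ideal ≈ 0.9662

Ideal: P_ideal = nRT/V = (2.45)(0.08206)(220)/2.982 = 14.8324 atm
vdW: P = nRT/(V − nb) − a n²/V² = 44.2303/2.90284 − 8.05536/8.89232 = 15.2369 − 0.905878 = 14.3310 atm
Ratio = 14.3310/14.8324 = 0.9662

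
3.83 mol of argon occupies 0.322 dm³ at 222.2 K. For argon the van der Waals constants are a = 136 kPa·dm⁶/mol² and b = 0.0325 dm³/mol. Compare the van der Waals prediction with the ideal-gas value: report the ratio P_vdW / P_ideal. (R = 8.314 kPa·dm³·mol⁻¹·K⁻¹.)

P_vdW / P_ideal ≈ 0.7545

Ideal: P_ideal = nRT/V = (3.83)(8.314)(222.2)/0.322 = 21973.4 kPa
vdW: P = nRT/(V − nb) − a n²/V² = 7075.43/0.197525 − 1994.97/0.103684 = 35820.4 − 19240.9 = 16579.5 kPa
Ratio = 16579.5/21973.4 = 0.7545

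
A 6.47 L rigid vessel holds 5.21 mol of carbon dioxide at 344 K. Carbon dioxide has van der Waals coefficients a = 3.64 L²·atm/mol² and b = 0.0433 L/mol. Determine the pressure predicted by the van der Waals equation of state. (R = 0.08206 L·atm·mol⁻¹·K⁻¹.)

P ≈ 21.19 atm

P = nRT/(V − nb) − a n²/V²
nRT/(V − nb) = (5.21)(0.08206)(344)/(6.47 − 5.21×0.0433) = 147.07/6.2444 = 23.552 atm
a n²/V² = (3.64)(5.21)²/(6.47)² = 2.3603 atm
P = 23.552 − 2.3603 = 21.19 atm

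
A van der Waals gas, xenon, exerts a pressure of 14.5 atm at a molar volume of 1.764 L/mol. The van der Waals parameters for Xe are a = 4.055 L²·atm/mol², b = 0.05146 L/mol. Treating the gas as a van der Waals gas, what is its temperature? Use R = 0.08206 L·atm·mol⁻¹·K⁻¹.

T = (P + a/V_m²)(V_m − b)/R
P + a/V_m² = 14.5 + 4.055/(1.764)² = 15.803 atm
V_m − b = 1.764 − 0.05146 = 1.7125 L/mol
T = (15.803)(1.7125)/0.08206 = 329.8 K

T ≈ 329.8 K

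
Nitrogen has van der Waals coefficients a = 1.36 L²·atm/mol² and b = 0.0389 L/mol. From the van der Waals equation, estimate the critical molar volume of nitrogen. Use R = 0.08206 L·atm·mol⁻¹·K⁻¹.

For a van der Waals gas, V_m,c = 3b.
V_m,c = 3×0.0389 = 0.1167 L/mol

V_m,c ≈ 0.1167 L/mol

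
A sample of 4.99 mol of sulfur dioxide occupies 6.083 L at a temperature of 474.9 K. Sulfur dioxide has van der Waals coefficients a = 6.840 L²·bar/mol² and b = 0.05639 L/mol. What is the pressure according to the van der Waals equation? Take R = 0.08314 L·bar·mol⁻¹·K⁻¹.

P ≈ 29.36 bar

P = nRT/(V − nb) − a n²/V²
nRT/(V − nb) = (4.99)(0.08314)(474.9)/(6.083 − 4.99×0.05639) = 197.02/5.8016 = 33.960 bar
a n²/V² = (6.840)(4.99)²/(6.083)² = 4.6028 bar
P = 33.960 − 4.6028 = 29.36 bar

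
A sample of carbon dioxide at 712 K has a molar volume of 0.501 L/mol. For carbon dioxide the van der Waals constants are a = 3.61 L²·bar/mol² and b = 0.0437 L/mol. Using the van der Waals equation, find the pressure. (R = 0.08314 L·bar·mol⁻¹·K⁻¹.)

P ≈ 115.1 bar

P = RT/(V_m − b) − a/V_m²
RT/(V_m − b) = (0.08314)(712)/(0.501 − 0.0437) = 59.196/0.45730 = 129.45 bar
a/V_m² = 3.61/(0.501)² = 14.382 bar
P = 129.45 − 14.382 = 115.1 bar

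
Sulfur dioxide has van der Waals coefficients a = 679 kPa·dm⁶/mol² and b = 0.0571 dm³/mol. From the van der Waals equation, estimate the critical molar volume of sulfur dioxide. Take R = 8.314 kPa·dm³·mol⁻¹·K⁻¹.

V_m,c ≈ 0.1713 dm³/mol

For a van der Waals gas, V_m,c = 3b.
V_m,c = 3×0.0571 = 0.1713 dm³/mol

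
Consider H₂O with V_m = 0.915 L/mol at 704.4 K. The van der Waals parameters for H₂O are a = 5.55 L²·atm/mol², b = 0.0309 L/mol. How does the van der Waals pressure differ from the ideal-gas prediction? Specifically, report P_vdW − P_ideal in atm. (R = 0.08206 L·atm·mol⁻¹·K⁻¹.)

Ideal: P_ideal = RT/V_m = (0.08206)(704.4)/0.915 = 63.1727 atm
vdW: P = RT/(V_m − b) − a/V_m² = 57.8031/0.884100 − 5.55/0.837225 = 65.3807 − 6.62904 = 58.7517 atm
ΔP = 58.7517 − 63.1727 = -4.421 atm

ΔP ≈ -4.421 atm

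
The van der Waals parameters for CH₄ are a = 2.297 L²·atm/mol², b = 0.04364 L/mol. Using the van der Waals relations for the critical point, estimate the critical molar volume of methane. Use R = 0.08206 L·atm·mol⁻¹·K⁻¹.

For a van der Waals gas, V_m,c = 3b.
V_m,c = 3×0.04364 = 0.1309 L/mol

V_m,c ≈ 0.1309 L/mol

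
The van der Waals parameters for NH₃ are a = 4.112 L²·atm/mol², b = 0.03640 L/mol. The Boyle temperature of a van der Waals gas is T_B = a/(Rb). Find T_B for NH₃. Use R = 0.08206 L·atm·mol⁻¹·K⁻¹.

T_B ≈ 1377 K

For a van der Waals gas the second virial coefficient B₂ = b − a/(RT) vanishes at T_B = a/(Rb).
T_B = 4.112/(0.08206×0.03640) = 4.112/0.0029870 = 1377 K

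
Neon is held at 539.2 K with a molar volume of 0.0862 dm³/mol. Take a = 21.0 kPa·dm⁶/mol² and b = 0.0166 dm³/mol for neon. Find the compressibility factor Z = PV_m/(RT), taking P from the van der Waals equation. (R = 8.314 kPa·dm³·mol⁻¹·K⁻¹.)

P = RT/(V_m − b) − a/V_m² = (8.314)(539.2)/(0.0862 − 0.0166) − 21.0/(0.0862)²
  = 4482.9/0.069600 − 2826.2 = 64409 − 2826.2 = 61583 kPa
Z = PV_m/(RT) = (61583)(0.0862)/((8.314)(539.2)) = 5308.5/4482.9 = 1.184

Z ≈ 1.184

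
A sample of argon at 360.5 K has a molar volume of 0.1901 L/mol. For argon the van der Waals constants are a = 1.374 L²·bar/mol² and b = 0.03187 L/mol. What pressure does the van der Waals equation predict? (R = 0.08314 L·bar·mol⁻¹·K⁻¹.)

P = RT/(V_m − b) − a/V_m²
RT/(V_m − b) = (0.08314)(360.5)/(0.1901 − 0.03187) = 29.972/0.15823 = 189.42 bar
a/V_m² = 1.374/(0.1901)² = 38.021 bar
P = 189.42 − 38.021 = 151.4 bar

P ≈ 151.4 bar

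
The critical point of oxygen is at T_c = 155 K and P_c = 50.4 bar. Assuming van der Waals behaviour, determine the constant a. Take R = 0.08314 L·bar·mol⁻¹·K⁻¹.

From T_c = 8a/(27Rb) and P_c = a/(27b²): a = 27 R² T_c²/(64 P_c).
a = 27×(0.08314)²×(155)²/(64×50.4) = 4483.8/3225.6 = 1.390 L²·bar/mol²

a ≈ 1.390 L²·bar/mol²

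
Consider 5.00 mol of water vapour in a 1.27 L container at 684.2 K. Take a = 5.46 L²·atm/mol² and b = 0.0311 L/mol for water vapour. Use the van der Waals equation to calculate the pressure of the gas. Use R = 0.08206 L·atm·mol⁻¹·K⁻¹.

P ≈ 167.3 atm

P = nRT/(V − nb) − a n²/V²
nRT/(V − nb) = (5.00)(0.08206)(684.2)/(1.27 − 5.00×0.0311) = 280.73/1.1145 = 251.89 atm
a n²/V² = (5.46)(5.00)²/(1.27)² = 84.630 atm
P = 251.89 − 84.630 = 167.3 atm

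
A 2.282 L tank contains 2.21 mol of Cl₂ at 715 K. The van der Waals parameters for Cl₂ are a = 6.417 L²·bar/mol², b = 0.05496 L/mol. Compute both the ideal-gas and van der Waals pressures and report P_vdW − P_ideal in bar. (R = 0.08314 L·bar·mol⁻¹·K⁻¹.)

Ideal: P_ideal = nRT/V = (2.21)(0.08314)(715)/2.282 = 57.5695 bar
vdW: P = nRT/(V − nb) − a n²/V² = 131.374/2.16054 − 31.3413/5.20752 = 60.8061 − 6.01847 = 54.7876 bar
ΔP = 54.7876 − 57.5695 = -2.782 bar

ΔP ≈ -2.782 bar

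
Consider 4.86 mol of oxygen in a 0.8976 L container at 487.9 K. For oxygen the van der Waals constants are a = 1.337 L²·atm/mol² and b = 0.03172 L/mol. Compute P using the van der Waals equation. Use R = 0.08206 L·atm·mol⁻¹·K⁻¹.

P = nRT/(V − nb) − a n²/V²
nRT/(V − nb) = (4.86)(0.08206)(487.9)/(0.8976 − 4.86×0.03172) = 194.58/0.74344 = 261.73 atm
a n²/V² = (1.337)(4.86)²/(0.8976)² = 39.196 atm
P = 261.73 − 39.196 = 222.5 atm

P ≈ 222.5 atm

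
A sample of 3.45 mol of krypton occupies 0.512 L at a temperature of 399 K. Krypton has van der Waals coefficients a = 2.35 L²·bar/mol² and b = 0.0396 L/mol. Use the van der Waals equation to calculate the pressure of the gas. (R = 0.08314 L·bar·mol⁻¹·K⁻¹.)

P = nRT/(V − nb) − a n²/V²
nRT/(V − nb) = (3.45)(0.08314)(399)/(0.512 − 3.45×0.0396) = 114.45/0.37538 = 304.89 bar
a n²/V² = (2.35)(3.45)²/(0.512)² = 106.70 bar
P = 304.89 − 106.70 = 198.2 bar

P ≈ 198.2 bar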